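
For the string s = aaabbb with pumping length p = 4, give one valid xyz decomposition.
x = '', y = 'aaab', z = 'bb'

For s = aaabbb and p = 4, one valid decomposition is:
- x = '' (length 0)
- y = 'aaab' (length 4)
- z = 'bb' (length 2)

Verification:
- xyz = '' + 'aaab' + 'bb' = aaabbb ✓
- |xy| = 4 ≤ 4 ✓
- |y| = 4 > 0 ✓

All pumping lemma constraints are satisfied.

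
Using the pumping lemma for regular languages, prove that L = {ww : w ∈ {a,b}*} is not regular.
Assume for contradiction that L is regular, and let p ≥ 1 be the pumping length given by the pumping lemma.
Choose s = a^p b a^p b. Then s ∈ L (take w = a^p b) and |s| = 2p + 2 ≥ p.
By the pumping lemma, s = xyz for some x, y, z with |xy| ≤ p, |y| ≥ 1, and xy^i z ∈ L for every i ≥ 0.
Since |xy| ≤ p and the first p symbols of s are all a's, y = a^k for some k with 1 ≤ k ≤ p.

Take i = 2: t = xy²z = a^(p + k) b a^p b.
Suppose t = uu for some string u. The string t contains exactly two b's and ends in b, so u contains exactly one b and ends in b; hence u = a^j b for some j, and uu = a^j b a^j b. Comparing with t = a^(p + k) b a^p b forces j = p + k (first block) and j = p (second block), which is impossible since k ≥ 1. So t ∉ L.

This contradicts the pumping lemma, which requires xy^i z ∈ L for all i ≥ 0.
Hence L = {ww : w ∈ {a,b}*} is not regular. ∎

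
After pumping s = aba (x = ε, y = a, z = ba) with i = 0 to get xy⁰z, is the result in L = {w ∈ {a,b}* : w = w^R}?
No

xy⁰z = ε · ε · ba = ba.
ba reversed is ab ≠ ba, so it is not a palindrome and is not in L.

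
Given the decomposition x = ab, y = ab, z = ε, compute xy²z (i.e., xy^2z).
ababab

Given x = 'ab', y = 'ab', z = '' and i = 2:

xy^2z = x + y·y·...·y (2 times) + z
       = 'ab' + 'ab'^2 + ''
       = 'ab' + 'abab' + ''
       = 'ababab'

The pumped string is 'ababab' with length 6.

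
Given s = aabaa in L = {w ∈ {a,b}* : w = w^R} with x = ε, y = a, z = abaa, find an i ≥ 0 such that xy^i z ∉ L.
i = 0

xy⁰z = ε · ε · abaa = abaa; abaa reversed is aaba ≠ abaa, so it is not a palindrome and is not in L.
(Other choices also work, e.g. i = 2, 3; only i = 1 is guaranteed to stay in L since xy¹z = s.)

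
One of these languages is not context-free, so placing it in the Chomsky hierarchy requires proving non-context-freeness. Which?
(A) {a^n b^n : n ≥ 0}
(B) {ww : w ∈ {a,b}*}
(B) {ww : w ∈ {a,b}*}

(B) {ww : w ∈ {a,b}*} requires the CFL pumping lemma.

- {a^n b^n : n ≥ 0} is context-free (but not regular)
  • Can be shown non-regular with the regular pumping lemma
  • After pumping, the number of a's and b's become unequal

- {ww : w ∈ {a,b}*} is NOT context-free
  • Requires the CFL pumping lemma to prove
  • Cannot verify equality of two arbitrary substrings

The CFL pumping lemma is "stronger" in that it can prove non-membership
in the larger class of context-free languages.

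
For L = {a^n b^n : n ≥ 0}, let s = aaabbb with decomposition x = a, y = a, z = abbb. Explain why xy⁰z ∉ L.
xy⁰z = aabbb ∉ L

Pumping with i = 0 replaces y = a by y⁰ = ε:
- Original: s = xyz = aaabbb; aaabbb = a^3 b^3 has equal counts (3 = 3), so it is in L
- Pumped: xy⁰z = a · ε · abbb = aabbb
- aabbb has 2 a's and 3 b's; 2 ≠ 3, so it is not in L

The pumping lemma would require xy⁰z ∈ L, so this decomposition yields a contradiction.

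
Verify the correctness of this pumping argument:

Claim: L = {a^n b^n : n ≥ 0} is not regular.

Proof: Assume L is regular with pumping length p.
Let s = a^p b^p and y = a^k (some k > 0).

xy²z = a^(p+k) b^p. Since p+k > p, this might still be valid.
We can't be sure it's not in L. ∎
The proof is INCORRECT.

Error: The conclusion is wrong.
xy²z = a^(p+k) b^p is definitely NOT in L because the number of a's (p+k) ≠ number of b's (p).
The proof incorrectly doubts what is actually a valid contradiction.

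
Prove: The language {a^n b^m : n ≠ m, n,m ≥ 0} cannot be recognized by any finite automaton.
Assume for contradiction that L is regular, and let p ≥ 1 be the pumping length given by the pumping lemma.
Choose s = a^p b^(p + p!). Then s ∈ L because p ≠ p + p! (as p! ≥ 1), and |s| ≥ p.
By the pumping lemma, s = xyz for some x, y, z with |xy| ≤ p, |y| ≥ 1, and xy^i z ∈ L for every i ≥ 0.
Since |xy| ≤ p and the first p symbols of s are all a's, y = a^k for some k with 1 ≤ k ≤ p.
For every i ≥ 0, xy^i z = a^(p + (i − 1)k) b^(p + p!).

Because 1 ≤ k ≤ p, k divides p!. Let t = p!/k (a positive integer) and take i = t + 1.
Then the number of a's is p + tk = p + p!, which equals the number of b's.
So xy^(t+1) z = a^(p + p!) b^(p + p!) has equally many a's and b's and is NOT in L.

This contradicts the pumping lemma, which requires xy^i z ∈ L for all i ≥ 0.
Hence L = {a^n b^m : n ≠ m, n,m ≥ 0} is not regular. ∎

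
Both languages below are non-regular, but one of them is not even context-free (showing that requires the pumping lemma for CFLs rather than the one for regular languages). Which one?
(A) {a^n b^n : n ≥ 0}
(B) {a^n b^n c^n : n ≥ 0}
(B) {a^n b^n c^n : n ≥ 0}

(B) {a^n b^n c^n : n ≥ 0} requires the CFL pumping lemma.

- {a^n b^n : n ≥ 0} is context-free (but not regular)
  • Can be shown non-regular with the regular pumping lemma
  • After pumping, the number of a's and b's become unequal

- {a^n b^n c^n : n ≥ 0} is NOT context-free
  • Requires the CFL pumping lemma to prove
  • Cannot maintain three equal counts simultaneously

The CFL pumping lemma is "stronger" in that it can prove non-membership
in the larger class of context-free languages.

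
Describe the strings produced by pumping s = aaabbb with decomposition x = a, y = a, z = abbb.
{xy^i z : i ≥ 0} = {a^(2+i) b^3 : i ≥ 0} = {aabbb, aaabbb, aaaabbb, ...}

With x = a, y = a, z = abbb: Starting with aaabbb and pumping the second 'a', we get strings with 2+i a's followed by 3 b's for i = 0, 1, 2, ...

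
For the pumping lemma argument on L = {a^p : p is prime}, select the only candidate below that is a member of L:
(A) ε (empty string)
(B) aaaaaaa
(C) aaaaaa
(B) aaaaaaa

The pumping lemma is applied to a string s that lies in L, so first check membership of each option:
- (A) ε has length 0, which is not prime, so it is not in L ✗
- (B) aaaaaaa has length 7, which is prime, so it is in L ✓
- (C) aaaaaa has length 6 = 2 × 3, which is not prime, so it is not in L ✗

Only (B) aaaaaaa is in L, so it is the only candidate that could play the role of s.
(In a complete proof one picks s in terms of the pumping length p so that |s| ≥ p is guaranteed; a fixed string like aaaaaaa illustrates the shape of such an s.)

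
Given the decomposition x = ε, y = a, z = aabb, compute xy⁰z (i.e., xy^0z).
aabb

Given x = '', y = 'a', z = 'aabb' and i = 0:

xy^0z = x + y·y·...·y (0 times) + z
       = '' + 'a'^0 + 'aabb'
       = '' + '' + 'aabb'
       = 'aabb'

The pumped string is 'aabb' with length 4.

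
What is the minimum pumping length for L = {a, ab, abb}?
p = 4

For a finite language L, the pumping lemma holds vacuously if p > max|s| for s ∈ L.

The longest string in L = {a, ab, abb} has length 3.
If p = 4, then no string s ∈ L has |s| ≥ p, so the condition is vacuously true.

The minimum pumping length is p = 4.

Why no smaller p works: for any p ≤ 3, the longest string s ∈ L has |s| = 3 ≥ p, so it would
have to be pumpable; but pumping up (i = 2, 3, ...) produces ever longer strings, which cannot all lie in the
finite language L. So the pumping property fails for every p ≤ 3.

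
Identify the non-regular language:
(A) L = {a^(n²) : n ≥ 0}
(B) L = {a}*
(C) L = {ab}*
(A) {a^(n²) : n ≥ 0}

(A) L = {a^(n²) : n ≥ 0} is NOT regular.

The pumping lemma can be used to prove this:
After pumping, length is no longer a perfect square

The other languages are regular because they can be recognized by finite automata.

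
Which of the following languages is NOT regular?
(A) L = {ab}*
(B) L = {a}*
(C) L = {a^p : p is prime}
(C) {a^p : p is prime}

(C) L = {a^p : p is prime} is NOT regular.

The pumping lemma can be used to prove this:
After pumping, the length becomes composite

The other languages are regular because they can be recognized by finite automata.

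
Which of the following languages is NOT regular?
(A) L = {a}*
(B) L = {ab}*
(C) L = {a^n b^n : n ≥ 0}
(C) {a^n b^n : n ≥ 0}

(C) L = {a^n b^n : n ≥ 0} is NOT regular.

The pumping lemma can be used to prove this:
After pumping, the number of a's and b's become unequal

The other languages are regular because they can be recognized by finite automata.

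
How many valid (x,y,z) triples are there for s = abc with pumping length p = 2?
3

For s = 'abc' with pumping length p = 2:

Constraints: |xy| ≤ 2, |y| > 0

Valid decompositions (|xy| ≤ p, |y| ≥ 1):
  • x='', y='a', z='bc'
  • x='a', y='b', z='c'
  • x='', y='ab', z='c'

Total count: 3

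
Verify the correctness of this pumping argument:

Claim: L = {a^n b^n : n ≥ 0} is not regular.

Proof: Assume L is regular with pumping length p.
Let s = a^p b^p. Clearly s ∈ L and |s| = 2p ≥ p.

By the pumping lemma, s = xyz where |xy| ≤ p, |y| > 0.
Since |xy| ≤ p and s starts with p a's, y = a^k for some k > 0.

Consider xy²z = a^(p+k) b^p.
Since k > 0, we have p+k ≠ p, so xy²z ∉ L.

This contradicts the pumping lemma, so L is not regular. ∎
The proof is correct.

This proof is valid because:
1. The string s = a^p b^p is correctly in L
2. The decomposition analysis is correct: y must consist only of a's
3. The contradiction is valid: pumping increases a's but not b's
4. The conclusion follows logically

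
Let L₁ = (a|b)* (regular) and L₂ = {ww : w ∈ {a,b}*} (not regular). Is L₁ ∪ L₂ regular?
Yes — L₁ ∪ L₂ is regular.

{ww} ⊆ (a|b)*, so L₁ ∪ L₂ = (a|b)*, which is regular.

Note that the bare facts "L₁ regular, L₂ non-regular" do not settle the question by themselves: the closure of regular languages under ∪, ∩, complement and difference applies only when BOTH operands are regular. With a non-regular operand the result can come out regular or non-regular depending on the specific languages, so one has to work out L₁ ∪ L₂ for this particular pair, as above.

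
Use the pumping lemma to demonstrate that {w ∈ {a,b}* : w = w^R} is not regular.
Assume for contradiction that L is regular, and let p ≥ 1 be the pumping length given by the pumping lemma.
Choose s = a^p b a^p. Then s ∈ L (it reads the same in both directions) and |s| = 2p + 1 ≥ p.
By the pumping lemma, s = xyz for some x, y, z with |xy| ≤ p, |y| ≥ 1, and xy^i z ∈ L for every i ≥ 0.
Since |xy| ≤ p and the first p symbols of s are all a's, y = a^k for some k with 1 ≤ k ≤ p.

Take i = 2: xy²z = a^(p + k) b a^p.
Its reversal is a^p b a^(p + k). These differ because the block of a's before the unique b has length p + k in one and p in the other, and p + k ≠ p since k ≥ 1. So xy²z is not a palindrome, i.e. xy²z ∉ L.

This contradicts the pumping lemma, which requires xy^i z ∈ L for all i ≥ 0.
Hence L = {w ∈ {a,b}* : w = w^R} is not regular. ∎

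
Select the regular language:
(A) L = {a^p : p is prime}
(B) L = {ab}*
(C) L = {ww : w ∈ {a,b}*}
(B) {ab}*

(B) L = {ab}* is regular.

This can be recognized by a finite automaton (DFA/NFA).
Regular expressions like {ab}* define regular languages.

The other choices are not regular:
- {ww : w ∈ {a,b}*}: After pumping, the two halves no longer match
- {a^p : p is prime}: After pumping, the length becomes composite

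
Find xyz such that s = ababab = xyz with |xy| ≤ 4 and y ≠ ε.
x = 'a', y = 'ba', z = 'bab'

For s = ababab and p = 4, one valid decomposition is:
- x = 'a' (length 1)
- y = 'ba' (length 2)
- z = 'bab' (length 3)

Verification:
- xyz = 'a' + 'ba' + 'bab' = ababab ✓
- |xy| = 3 ≤ 4 ✓
- |y| = 2 > 0 ✓

All pumping lemma constraints are satisfied.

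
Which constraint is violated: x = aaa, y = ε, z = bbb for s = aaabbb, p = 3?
Violated: |y| > 0

The decomposition x = aaa, y = ε, z = bbb for s = aaabbb with p = 3
violates the constraint: |y| > 0

|y| = 0, but the pumping lemma requires |y| > 0 (y must be non-empty).

Pumping lemma constraints:
1. xyz = s (decomposition is valid)
2. |xy| ≤ p
3. |y| > 0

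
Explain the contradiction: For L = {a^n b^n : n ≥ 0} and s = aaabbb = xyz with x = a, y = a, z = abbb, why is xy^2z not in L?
xy²z = aaaabbb ∉ L

Pumping with i = 2 replaces y = a by y² = aa:
- Original: s = xyz = aaabbb; aaabbb = a^3 b^3 has equal counts (3 = 3), so it is in L
- Pumped: xy²z = a · aa · abbb = aaaabbb
- aaaabbb has 4 a's and 3 b's; 4 ≠ 3, so it is not in L

The pumping lemma would require xy²z ∈ L, so this decomposition yields a contradiction.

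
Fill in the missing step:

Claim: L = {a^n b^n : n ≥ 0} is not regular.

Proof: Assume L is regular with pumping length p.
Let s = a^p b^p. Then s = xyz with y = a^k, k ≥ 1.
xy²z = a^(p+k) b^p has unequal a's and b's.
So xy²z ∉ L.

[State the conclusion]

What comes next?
This contradicts the pumping lemma for regular languages,
which guarantees xy^i z ∈ L for all i ≥ 0.

Since our assumption that L is regular leads to a contradiction,
we conclude that L = {a^n b^n : n ≥ 0} is NOT regular. ∎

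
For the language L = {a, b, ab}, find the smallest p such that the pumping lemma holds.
p = 3

For a finite language L, the pumping lemma holds vacuously if p > max|s| for s ∈ L.

The longest string in L = {a, b, ab} has length 2.
If p = 3, then no string s ∈ L has |s| ≥ p, so the condition is vacuously true.

The minimum pumping length is p = 3.

Why no smaller p works: for any p ≤ 2, the longest string s ∈ L has |s| = 2 ≥ p, so it would
have to be pumpable; but pumping up (i = 2, 3, ...) produces ever longer strings, which cannot all lie in the
finite language L. So the pumping property fails for every p ≤ 2.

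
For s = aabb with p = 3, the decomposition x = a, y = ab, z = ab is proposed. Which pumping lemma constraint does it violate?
Violated: xyz = s

The decomposition x = a, y = ab, z = ab for s = aabb with p = 3
violates the constraint: xyz = s

xyz = 'a' + 'ab' + 'ab' = 'aabab' ≠ 'aabb' = s. The decomposition doesn't reconstruct s.

Pumping lemma constraints:
1. xyz = s (decomposition is valid)
2. |xy| ≤ p
3. |y| > 0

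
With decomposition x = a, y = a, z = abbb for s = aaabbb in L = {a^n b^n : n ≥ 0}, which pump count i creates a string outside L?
i = 0

xy⁰z = a · ε · abbb = aabbb; aabbb has 2 a's and 3 b's; 2 ≠ 3, so it is not in L.
(Other choices also work, e.g. i = 2, 3; only i = 1 is guaranteed to stay in L since xy¹z = s.)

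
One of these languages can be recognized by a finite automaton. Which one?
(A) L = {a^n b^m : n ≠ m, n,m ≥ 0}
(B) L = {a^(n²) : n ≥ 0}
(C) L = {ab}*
(C) {ab}*

(C) L = {ab}* is regular.

This can be recognized by a finite automaton (DFA/NFA).
Regular expressions like {ab}* define regular languages.

The other choices are not regular:
- {a^(n²) : n ≥ 0}: After pumping, length is no longer a perfect square
- {a^n b^m : n ≠ m, n,m ≥ 0}: After pumping a's, we can make n = m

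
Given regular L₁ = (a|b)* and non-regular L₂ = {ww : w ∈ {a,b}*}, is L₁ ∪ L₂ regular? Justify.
Yes — L₁ ∪ L₂ is regular.

{ww} ⊆ (a|b)*, so L₁ ∪ L₂ = (a|b)*, which is regular.

Note that the bare facts "L₁ regular, L₂ non-regular" do not settle the question by themselves: the closure of regular languages under ∪, ∩, complement and difference applies only when BOTH operands are regular. With a non-regular operand the result can come out regular or non-regular depending on the specific languages, so one has to work out L₁ ∪ L₂ for this particular pair, as above.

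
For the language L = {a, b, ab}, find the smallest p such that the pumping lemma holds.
p = 3

For a finite language L, the pumping lemma holds vacuously if p > max|s| for s ∈ L.

The longest string in L = {a, b, ab} has length 2.
If p = 3, then no string s ∈ L has |s| ≥ p, so the condition is vacuously true.

The minimum pumping length is p = 3.

Why no smaller p works: for any p ≤ 2, the longest string s ∈ L has |s| = 2 ≥ p, so it would
have to be pumpable; but pumping up (i = 2, 3, ...) produces ever longer strings, which cannot all lie in the
finite language L. So the pumping property fails for every p ≤ 2.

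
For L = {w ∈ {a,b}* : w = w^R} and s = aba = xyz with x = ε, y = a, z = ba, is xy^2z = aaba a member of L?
No

xy²z = ε · aa · ba = aaba.
aaba reversed is abaa ≠ aaba, so it is not a palindrome and is not in L.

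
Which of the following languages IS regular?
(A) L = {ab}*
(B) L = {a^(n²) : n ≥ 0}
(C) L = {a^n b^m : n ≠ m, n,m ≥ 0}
(A) {ab}*

(A) L = {ab}* is regular.

This can be recognized by a finite automaton (DFA/NFA).
Regular expressions like {ab}* define regular languages.

The other choices are not regular:
- {a^(n²) : n ≥ 0}: After pumping, length is no longer a perfect square
- {a^n b^m : n ≠ m, n,m ≥ 0}: After pumping a's, we can make n = m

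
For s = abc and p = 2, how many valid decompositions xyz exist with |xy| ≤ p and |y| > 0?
3

For s = 'abc' with pumping length p = 2:

Constraints: |xy| ≤ 2, |y| > 0

Valid decompositions (|xy| ≤ p, |y| ≥ 1):
  • x='', y='a', z='bc'
  • x='a', y='b', z='c'
  • x='', y='ab', z='c'

Total count: 3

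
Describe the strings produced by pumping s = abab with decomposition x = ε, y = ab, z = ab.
{xy^i z : i ≥ 0} = {(ab)^(i+1) : i ≥ 0} = {ab, abab, ababab, ...}

With x = ε, y = ab, z = ab: Pumping 'ab' gives strings of alternating a's and b's.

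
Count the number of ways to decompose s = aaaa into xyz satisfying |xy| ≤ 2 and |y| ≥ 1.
3

For s = 'aaaa' with pumping length p = 2:

Constraints: |xy| ≤ 2, |y| > 0

Valid decompositions (|xy| ≤ p, |y| ≥ 1):
  • x='', y='a', z='aaa'
  • x='a', y='a', z='aa'
  • x='', y='aa', z='aa'

Total count: 3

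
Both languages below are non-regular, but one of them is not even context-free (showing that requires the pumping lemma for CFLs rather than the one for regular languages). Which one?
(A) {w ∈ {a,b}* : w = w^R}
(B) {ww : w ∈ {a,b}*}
(B) {ww : w ∈ {a,b}*}

(B) {ww : w ∈ {a,b}*} requires the CFL pumping lemma.

- {w ∈ {a,b}* : w = w^R} is context-free (but not regular)
  • Can be shown non-regular with the regular pumping lemma
  • After pumping, the string is no longer symmetric

- {ww : w ∈ {a,b}*} is NOT context-free
  • Requires the CFL pumping lemma to prove
  • Cannot verify equality of two arbitrary substrings

The CFL pumping lemma is "stronger" in that it can prove non-membership
in the larger class of context-free languages.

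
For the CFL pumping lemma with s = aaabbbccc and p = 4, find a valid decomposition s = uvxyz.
u='aa', v='a', x='bb', y='b', z='ccc'

For s = aaabbbccc with pumping length p = 4:

One valid decomposition:
- u = 'aa'
- v = 'a'
- x = 'bb'
- y = 'b'
- z = 'ccc'

Verification:
- uvxyz = 'aa' + 'a' + 'bb' + 'b' + 'ccc' = aaabbbccc ✓
- |vxy| = |'abbb'| = 4 ≤ 4 ✓
- |vy| = |'ab'| = 2 > 0 ✓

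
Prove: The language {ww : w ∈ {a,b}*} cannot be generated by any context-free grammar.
Assume for contradiction that L is context-free, and let p ≥ 1 be the pumping length given by the pumping lemma for CFLs.
Choose s = a^p b^p a^p b^p. Then s ∈ L (take w = a^p b^p) and |s| = 4p ≥ p.
By the CFL pumping lemma, s = uvxyz for some u, v, x, y, z with |vxy| ≤ p, |vy| ≥ 1, and uv^i xy^i z ∈ L for every i ≥ 0.

Write s as four blocks A₁ B₁ A₂ B₂ with A₁ = A₂ = a^p and B₁ = B₂ = b^p. Since |vxy| ≤ p, the window vxy lies inside at most two adjacent blocks. Take i = 0 and let t = uxz, so |t| = 4p − |vy| with 1 ≤ |vy| ≤ p. If |t| is odd, t ∉ L immediately, so assume |vy| is even (hence |vy| ≥ 2) and |t|/2 = 2p − |vy|/2, which satisfies p ≤ |t|/2 ≤ 2p − 1.

Case 1 (vxy inside A₁B₁): t = a^(p−j) b^(p−l) a^p b^p with j + l = |vy|. The second half of t has length < 2p, so it is a suffix of the trailing a^p b^p and ends in b; the first half is a^(p−j) b^(p−l) a^((j+l)/2), which ends in a because (j+l)/2 ≥ 1. The halves differ, so t ∉ L.

Case 2 (vxy inside B₁A₂, straddling the middle): t = a^p b^(p−j) a^(p−l) b^p with j + l = |vy|. If t = ww, then w is a prefix of t of length ≥ p, so w begins with a^p; and w is a suffix of t of length ≥ p, so w ends with b^p. That forces |w| ≥ 2p, contradicting |w| = |t|/2 ≤ 2p − 1. So t ∉ L.

Case 3 (vxy inside A₂B₂): t = a^p b^p a^(p−j) b^(p−l) with j + l = |vy|. The first half of t is a prefix of a^p b^p, so it begins with a; the second half is b^((j+l)/2) a^(p−j) b^(p−l), which begins with b. The halves differ, so t ∉ L.

In every case uv⁰xy⁰z = uxz ∉ L.

This contradicts the CFL pumping lemma, which requires uv^i xy^i z ∈ L for all i ≥ 0.
Hence L = {ww : w ∈ {a,b}*} is not context-free. ∎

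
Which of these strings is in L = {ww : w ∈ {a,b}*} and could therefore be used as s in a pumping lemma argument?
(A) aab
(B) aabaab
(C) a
(B) aabaab

The pumping lemma is applied to a string s that lies in L, so first check membership of each option:
- (A) aab has odd length 3, so it cannot be written as ww and is not in L ✗
- (B) aabaab splits into halves aab · aab, which are equal, so it is in L (w = aab) ✓
- (C) a has odd length 1, so it cannot be written as ww and is not in L ✗

Only (B) aabaab is in L, so it is the only candidate that could play the role of s.
(In a complete proof one picks s in terms of the pumping length p so that |s| ≥ p is guaranteed; a fixed string like aabaab illustrates the shape of such an s.)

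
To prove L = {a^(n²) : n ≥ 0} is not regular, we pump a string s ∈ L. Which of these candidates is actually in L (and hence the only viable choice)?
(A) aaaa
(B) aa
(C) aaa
(A) aaaa

The pumping lemma is applied to a string s that lies in L, so first check membership of each option:
- (A) aaaa has length 4 = 2², a perfect square, so it is in L ✓
- (B) aa has length 2, strictly between 1² = 1 and 2² = 4, so it is not in L ✗
- (C) aaa has length 3, strictly between 1² = 1 and 2² = 4, so it is not in L ✗

Only (A) aaaa is in L, so it is the only candidate that could play the role of s.
(In a complete proof one picks s in terms of the pumping length p so that |s| ≥ p is guaranteed; a fixed string like aaaa illustrates the shape of such an s.)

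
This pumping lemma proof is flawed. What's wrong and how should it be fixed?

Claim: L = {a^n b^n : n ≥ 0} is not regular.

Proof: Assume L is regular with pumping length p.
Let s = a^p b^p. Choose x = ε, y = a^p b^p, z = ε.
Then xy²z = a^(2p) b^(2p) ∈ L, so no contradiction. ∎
Error: The decomposition violates |xy| ≤ p. With y = a^p b^p, |xy| = |y| = 2p > p. (The proof also miscomputes xy²z, which would be a^p b^p a^p b^p rather than a^(2p) b^(2p), and it wrongly treats one harmless decomposition as settling the matter — the prover does not get to choose the decomposition.)

Correction: The pumping lemma requires |xy| ≤ p, and the argument must handle every decomposition satisfying |xy| ≤ p, |y| ≥ 1. Since s starts with p a's, any such y consists only of a's, say y = a^k with k ≥ 1. Then xy²z = a^(p+k) b^p has unequal numbers of a's and b's, so xy²z ∉ L — the required contradiction.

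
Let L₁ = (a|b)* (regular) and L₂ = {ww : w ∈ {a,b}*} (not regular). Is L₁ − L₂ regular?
No — L₁ − L₂ is not regular.

L₁ − L₂ is the complement of {ww} within {a,b}*. If it were regular, its complement {ww} would be regular as well (regular languages are closed under complement) — contradiction. So L₁ − L₂ is not regular.

Note that the bare facts "L₁ regular, L₂ non-regular" do not settle the question by themselves: the closure of regular languages under ∪, ∩, complement and difference applies only when BOTH operands are regular. With a non-regular operand the result can come out regular or non-regular depending on the specific languages, so one has to work out L₁ − L₂ for this particular pair, as above.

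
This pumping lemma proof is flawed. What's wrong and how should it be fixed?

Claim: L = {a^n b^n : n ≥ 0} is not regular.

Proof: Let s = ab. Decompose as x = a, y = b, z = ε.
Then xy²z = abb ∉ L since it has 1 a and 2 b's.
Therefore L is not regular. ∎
Error: The string s = ab might be shorter than the pumping length p.

Correction: Choose s = a^p b^p to ensure |s| ≥ p. Also, the decomposition is wrong: with |xy| ≤ p, y cannot include b's when s starts with p a's.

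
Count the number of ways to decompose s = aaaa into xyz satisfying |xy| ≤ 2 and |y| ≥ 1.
3

For s = 'aaaa' with pumping length p = 2:

Constraints: |xy| ≤ 2, |y| > 0

Valid decompositions (|xy| ≤ p, |y| ≥ 1):
  • x='', y='a', z='aaa'
  • x='a', y='a', z='aa'
  • x='', y='aa', z='aa'

Total count: 3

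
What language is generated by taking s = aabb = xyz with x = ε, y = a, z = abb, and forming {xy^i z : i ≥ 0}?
{xy^i z : i ≥ 0} = {a^(i+1) b^2 : i ≥ 0} = {abb, aabb, aaabb, ...}

With x = ε, y = a, z = abb: Starting with aabb and pumping the first 'a' (z = abb keeps the second 'a'), we get strings with i+1 a's followed by 2 b's for i = 0, 1, 2, ...; note bb is not produced because z always contributes one a.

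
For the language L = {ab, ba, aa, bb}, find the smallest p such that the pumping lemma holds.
p = 3

For a finite language L, the pumping lemma holds vacuously if p > max|s| for s ∈ L.

The longest string in L = {ab, ba, aa, bb} has length 2.
If p = 3, then no string s ∈ L has |s| ≥ p, so the condition is vacuously true.

The minimum pumping length is p = 3.

Why no smaller p works: for any p ≤ 2, the longest string s ∈ L has |s| = 2 ≥ p, so it would
have to be pumpable; but pumping up (i = 2, 3, ...) produces ever longer strings, which cannot all lie in the
finite language L. So the pumping property fails for every p ≤ 2.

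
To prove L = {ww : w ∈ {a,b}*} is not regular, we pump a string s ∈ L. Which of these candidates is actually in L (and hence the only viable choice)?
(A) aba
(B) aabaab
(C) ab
(B) aabaab

The pumping lemma is applied to a string s that lies in L, so first check membership of each option:
- (A) aba has odd length 3, so it cannot be written as ww and is not in L ✗
- (B) aabaab splits into halves aab · aab, which are equal, so it is in L (w = aab) ✓
- (C) ab has length 2; its halves are a and b, which differ, so it is not in L ✗

Only (B) aabaab is in L, so it is the only candidate that could play the role of s.
(In a complete proof one picks s in terms of the pumping length p so that |s| ≥ p is guaranteed; a fixed string like aabaab illustrates the shape of such an s.)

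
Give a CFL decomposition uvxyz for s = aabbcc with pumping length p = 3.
u='aa', v='b', x='b', y='c', z='c'

For s = aabbcc with pumping length p = 3:

One valid decomposition:
- u = 'aa'
- v = 'b'
- x = 'b'
- y = 'c'
- z = 'c'

Verification:
- uvxyz = 'aa' + 'b' + 'b' + 'c' + 'c' = aabbcc ✓
- |vxy| = |'bbc'| = 3 ≤ 3 ✓
- |vy| = |'bc'| = 2 > 0 ✓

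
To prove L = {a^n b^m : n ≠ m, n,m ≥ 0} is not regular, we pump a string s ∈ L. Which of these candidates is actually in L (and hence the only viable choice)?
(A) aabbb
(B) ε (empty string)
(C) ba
(A) aabbb

The pumping lemma is applied to a string s that lies in L, so first check membership of each option:
- (A) aabbb = a^2 b^3 with 2 ≠ 3, so it is in L ✓
- (B) ε = a^0 b^0 has n = m = 0, so it is not in L ✗
- (C) ba has an a after a b, so it is not of the form a^n b^m and is not in L ✗

Only (A) aabbb is in L, so it is the only candidate that could play the role of s.
(In a complete proof one picks s in terms of the pumping length p so that |s| ≥ p is guaranteed; a fixed string like aabbb illustrates the shape of such an s.)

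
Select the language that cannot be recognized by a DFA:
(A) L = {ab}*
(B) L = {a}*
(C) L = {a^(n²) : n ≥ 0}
(C) {a^(n²) : n ≥ 0}

(C) L = {a^(n²) : n ≥ 0} is NOT regular.

The pumping lemma can be used to prove this:
After pumping, length is no longer a perfect square

The other languages are regular because they can be recognized by finite automata.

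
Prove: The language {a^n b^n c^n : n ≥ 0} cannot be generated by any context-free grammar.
Assume for contradiction that L is context-free, and let p ≥ 1 be the pumping length given by the pumping lemma for CFLs.
Choose s = a^p b^p c^p. Then s ∈ L and |s| = 3p ≥ p.
By the CFL pumping lemma, s = uvxyz for some u, v, x, y, z with |vxy| ≤ p, |vy| ≥ 1, and uv^i xy^i z ∈ L for every i ≥ 0.

Because |vxy| ≤ p, the window vxy cannot contain both an a and a c: any substring of s containing both must include the entire block b^p plus at least one a and one c, so it has length ≥ p + 2 > p.
Hence at least one of the letters a, c does not occur in vy at all.

Take i = 0: the string uxz is obtained from s by deleting |vy| ≥ 1 symbols, so |uxz| = 3p − |vy| < 3p.
But the letter (a or c) that does not occur in vy still occurs exactly p times in uxz. Every string of L with exactly p copies of some letter is a^p b^p c^p, of length 3p. Since |uxz| < 3p, uxz ∉ L.

This contradicts the CFL pumping lemma, which requires uv^i xy^i z ∈ L for all i ≥ 0.
Hence L = {a^n b^n c^n : n ≥ 0} is not context-free. ∎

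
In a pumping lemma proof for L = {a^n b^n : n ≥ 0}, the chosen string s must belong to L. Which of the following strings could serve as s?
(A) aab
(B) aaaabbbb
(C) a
(B) aaaabbbb

The pumping lemma is applied to a string s that lies in L, so first check membership of each option:
- (A) aab has 2 a's and 1 b's; 2 ≠ 1, so it is not in L ✗
- (B) aaaabbbb = a^4 b^4 has equal counts (4 = 4), so it is in L ✓
- (C) a has 1 a's and 0 b's; 1 ≠ 0, so it is not in L ✗

Only (B) aaaabbbb is in L, so it is the only candidate that could play the role of s.
(In a complete proof one picks s in terms of the pumping length p so that |s| ≥ p is guaranteed; a fixed string like aaaabbbb illustrates the shape of such an s.)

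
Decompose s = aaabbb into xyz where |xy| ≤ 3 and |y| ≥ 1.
x = '', y = 'a', z = 'aabbb'

For s = aaabbb and p = 3, one valid decomposition is:
- x = '' (length 0)
- y = 'a' (length 1)
- z = 'aabbb' (length 5)

Verification:
- xyz = '' + 'a' + 'aabbb' = aaabbb ✓
- |xy| = 1 ≤ 3 ✓
- |y| = 1 > 0 ✓

All pumping lemma constraints are satisfied.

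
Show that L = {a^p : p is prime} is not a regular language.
Assume for contradiction that L is regular, and let p ≥ 1 be the pumping length given by the pumping lemma.
Choose a prime q with q ≥ p (one exists because there are infinitely many primes) and let s = a^q. Then s ∈ L and |s| = q ≥ p.
By the pumping lemma, s = xyz for some x, y, z with |xy| ≤ p, |y| ≥ 1, and xy^i z ∈ L for every i ≥ 0.
Here y = a^k for some k with 1 ≤ k ≤ p, and xy^i z = a^(q + (i − 1)k) for every i ≥ 0.

Take i = q + 1: |xy^(q+1) z| = q + qk = q(k + 1).
Both factors satisfy q ≥ 2 and k + 1 ≥ 2, so q(k + 1) is composite, and xy^(q+1) z ∉ L.

This contradicts the pumping lemma, which requires xy^i z ∈ L for all i ≥ 0.
Hence L = {a^p : p is prime} is not regular. ∎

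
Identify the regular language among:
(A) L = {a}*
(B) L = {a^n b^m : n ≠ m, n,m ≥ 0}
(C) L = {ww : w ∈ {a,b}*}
(A) {a}*

(A) L = {a}* is regular.

This can be recognized by a finite automaton (DFA/NFA).
Regular expressions like {a}* define regular languages.

The other choices are not regular:
- {ww : w ∈ {a,b}*}: After pumping, the two halves no longer match
- {a^n b^m : n ≠ m, n,m ≥ 0}: After pumping a's, we can make n = m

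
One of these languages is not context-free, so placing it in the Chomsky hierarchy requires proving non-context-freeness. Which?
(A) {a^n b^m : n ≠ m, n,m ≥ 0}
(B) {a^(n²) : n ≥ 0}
(B) {a^(n²) : n ≥ 0}

(B) {a^(n²) : n ≥ 0} requires the CFL pumping lemma.

- {a^n b^m : n ≠ m, n,m ≥ 0} is context-free (but not regular)
  • Can be shown non-regular with the regular pumping lemma
  • After pumping a's, we can make n = m

- {a^(n²) : n ≥ 0} is NOT context-free
  • Requires the CFL pumping lemma to prove
  • Gaps between squares grow unboundedly

The CFL pumping lemma is "stronger" in that it can prove non-membership
in the larger class of context-free languages.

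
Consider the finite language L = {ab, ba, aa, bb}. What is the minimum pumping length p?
p = 3

For a finite language L, the pumping lemma holds vacuously if p > max|s| for s ∈ L.

The longest string in L = {ab, ba, aa, bb} has length 2.
If p = 3, then no string s ∈ L has |s| ≥ p, so the condition is vacuously true.

The minimum pumping length is p = 3.

Why no smaller p works: for any p ≤ 2, the longest string s ∈ L has |s| = 2 ≥ p, so it would
have to be pumpable; but pumping up (i = 2, 3, ...) produces ever longer strings, which cannot all lie in the
finite language L. So the pumping property fails for every p ≤ 2.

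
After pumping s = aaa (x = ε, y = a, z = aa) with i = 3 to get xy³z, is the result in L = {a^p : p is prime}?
Yes

xy³z = ε · aaa · aa = aaaaa.
aaaaa has length 5, which is prime, so it is in L.
(A single pumped string landing in L is not a contradiction by itself; a non-regularity proof needs some i for which xy^i z ∉ L, for every admissible decomposition.)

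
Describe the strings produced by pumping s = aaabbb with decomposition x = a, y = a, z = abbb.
{xy^i z : i ≥ 0} = {a^(2+i) b^3 : i ≥ 0} = {aabbb, aaabbb, aaaabbb, ...}

With x = a, y = a, z = abbb: Starting with aaabbb and pumping the second 'a', we get strings with 2+i a's followed by 3 b's for i = 0, 1, 2, ...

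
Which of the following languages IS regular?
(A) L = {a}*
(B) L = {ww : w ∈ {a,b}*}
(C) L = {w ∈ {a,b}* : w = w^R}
(A) {a}*

(A) L = {a}* is regular.

This can be recognized by a finite automaton (DFA/NFA).
Regular expressions like {a}* define regular languages.

The other choices are not regular:
- {ww : w ∈ {a,b}*}: After pumping, the two halves no longer match
- {w ∈ {a,b}* : w = w^R}: After pumping, the string is no longer symmetric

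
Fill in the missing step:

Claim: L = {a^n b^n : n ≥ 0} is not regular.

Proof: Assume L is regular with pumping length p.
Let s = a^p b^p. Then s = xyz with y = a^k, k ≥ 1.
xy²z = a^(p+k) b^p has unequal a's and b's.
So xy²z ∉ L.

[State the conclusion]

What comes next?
This contradicts the pumping lemma for regular languages,
which guarantees xy^i z ∈ L for all i ≥ 0.

Since our assumption that L is regular leads to a contradiction,
we conclude that L = {a^n b^n : n ≥ 0} is NOT regular. ∎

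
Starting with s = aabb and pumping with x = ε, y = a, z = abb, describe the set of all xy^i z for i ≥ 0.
{xy^i z : i ≥ 0} = {a^(i+1) b^2 : i ≥ 0} = {abb, aabb, aaabb, ...}

With x = ε, y = a, z = abb: Starting with aabb and pumping the first 'a' (z = abb keeps the second 'a'), we get strings with i+1 a's followed by 2 b's for i = 0, 1, 2, ...; note bb is not produced because z always contributes one a.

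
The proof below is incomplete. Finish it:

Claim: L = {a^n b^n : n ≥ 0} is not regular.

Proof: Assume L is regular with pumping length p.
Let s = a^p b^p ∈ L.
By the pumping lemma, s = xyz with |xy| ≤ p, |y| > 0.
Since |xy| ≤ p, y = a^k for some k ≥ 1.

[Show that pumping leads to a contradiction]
Consider xy²z = a^(p+k) b^p.

Since k ≥ 1, we have p + k > p.
So xy²z has more a's than b's: (p+k) a's vs p b's.
This means xy²z ∉ L because a^n b^n requires equal counts.

This contradicts the pumping lemma which states xy²z ∈ L.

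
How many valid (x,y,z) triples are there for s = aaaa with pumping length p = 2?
3

For s = 'aaaa' with pumping length p = 2:

Constraints: |xy| ≤ 2, |y| > 0

Valid decompositions (|xy| ≤ p, |y| ≥ 1):
  • x='', y='a', z='aaa'
  • x='a', y='a', z='aa'
  • x='', y='aa', z='aa'

Total count: 3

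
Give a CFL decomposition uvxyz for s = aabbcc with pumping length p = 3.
u='aa', v='b', x='b', y='c', z='c'

For s = aabbcc with pumping length p = 3:

One valid decomposition:
- u = 'aa'
- v = 'b'
- x = 'b'
- y = 'c'
- z = 'c'

Verification:
- uvxyz = 'aa' + 'b' + 'b' + 'c' + 'c' = aabbcc ✓
- |vxy| = |'bbc'| = 3 ≤ 3 ✓
- |vy| = |'bc'| = 2 > 0 ✓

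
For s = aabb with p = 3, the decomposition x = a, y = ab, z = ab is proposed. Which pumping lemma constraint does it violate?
Violated: xyz = s

The decomposition x = a, y = ab, z = ab for s = aabb with p = 3
violates the constraint: xyz = s

xyz = 'a' + 'ab' + 'ab' = 'aabab' ≠ 'aabb' = s. The decomposition doesn't reconstruct s.

Pumping lemma constraints:
1. xyz = s (decomposition is valid)
2. |xy| ≤ p
3. |y| > 0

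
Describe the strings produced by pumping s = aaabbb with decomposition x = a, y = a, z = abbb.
{xy^i z : i ≥ 0} = {a^(2+i) b^3 : i ≥ 0} = {aabbb, aaabbb, aaaabbb, ...}

With x = a, y = a, z = abbb: Starting with aaabbb and pumping the second 'a', we get strings with 2+i a's followed by 3 b's for i = 0, 1, 2, ...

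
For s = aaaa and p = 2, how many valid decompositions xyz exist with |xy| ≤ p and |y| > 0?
3

For s = 'aaaa' with pumping length p = 2:

Constraints: |xy| ≤ 2, |y| > 0

Valid decompositions (|xy| ≤ p, |y| ≥ 1):
  • x='', y='a', z='aaa'
  • x='a', y='a', z='aa'
  • x='', y='aa', z='aa'

Total count: 3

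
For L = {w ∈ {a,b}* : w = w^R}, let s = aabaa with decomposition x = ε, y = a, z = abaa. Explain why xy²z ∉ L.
xy²z = aaabaa ∉ L

Pumping with i = 2 replaces y = a by y² = aa:
- Original: s = xyz = aabaa; aabaa reversed is aabaa, the same string, so it is a palindrome and is in L
- Pumped: xy²z = ε · aa · abaa = aaabaa
- aaabaa reversed is aabaaa ≠ aaabaa, so it is not a palindrome and is not in L

The pumping lemma would require xy²z ∈ L, so this decomposition yields a contradiction.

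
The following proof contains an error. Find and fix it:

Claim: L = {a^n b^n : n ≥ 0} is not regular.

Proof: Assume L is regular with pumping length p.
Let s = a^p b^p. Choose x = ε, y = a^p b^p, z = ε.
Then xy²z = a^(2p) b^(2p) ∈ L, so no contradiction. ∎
Error: The decomposition violates |xy| ≤ p. With y = a^p b^p, |xy| = |y| = 2p > p. (The proof also miscomputes xy²z, which would be a^p b^p a^p b^p rather than a^(2p) b^(2p), and it wrongly treats one harmless decomposition as settling the matter — the prover does not get to choose the decomposition.)

Correction: The pumping lemma requires |xy| ≤ p, and the argument must handle every decomposition satisfying |xy| ≤ p, |y| ≥ 1. Since s starts with p a's, any such y consists only of a's, say y = a^k with k ≥ 1. Then xy²z = a^(p+k) b^p has unequal numbers of a's and b's, so xy²z ∉ L — the required contradiction.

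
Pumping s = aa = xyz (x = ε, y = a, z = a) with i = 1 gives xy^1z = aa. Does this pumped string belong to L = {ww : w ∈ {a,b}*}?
Yes

xy¹z = ε · a · a = aa.
aa splits into halves a · a, which are equal, so it is in L (w = a).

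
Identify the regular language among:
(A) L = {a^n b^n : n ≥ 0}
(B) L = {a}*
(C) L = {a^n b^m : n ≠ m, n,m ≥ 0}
(B) {a}*

(B) L = {a}* is regular.

This can be recognized by a finite automaton (DFA/NFA).
Regular expressions like {a}* define regular languages.

The other choices are not regular:
- {a^n b^m : n ≠ m, n,m ≥ 0}: After pumping a's, we can make n = m
- {a^n b^n : n ≥ 0}: After pumping, the number of a's and b's become unequal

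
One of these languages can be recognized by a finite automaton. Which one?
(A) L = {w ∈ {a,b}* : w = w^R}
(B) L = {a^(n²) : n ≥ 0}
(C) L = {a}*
(C) {a}*

(C) L = {a}* is regular.

This can be recognized by a finite automaton (DFA/NFA).
Regular expressions like {a}* define regular languages.

The other choices are not regular:
- {a^(n²) : n ≥ 0}: After pumping, length is no longer a perfect square
- {w ∈ {a,b}* : w = w^R}: After pumping, the string is no longer symmetric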